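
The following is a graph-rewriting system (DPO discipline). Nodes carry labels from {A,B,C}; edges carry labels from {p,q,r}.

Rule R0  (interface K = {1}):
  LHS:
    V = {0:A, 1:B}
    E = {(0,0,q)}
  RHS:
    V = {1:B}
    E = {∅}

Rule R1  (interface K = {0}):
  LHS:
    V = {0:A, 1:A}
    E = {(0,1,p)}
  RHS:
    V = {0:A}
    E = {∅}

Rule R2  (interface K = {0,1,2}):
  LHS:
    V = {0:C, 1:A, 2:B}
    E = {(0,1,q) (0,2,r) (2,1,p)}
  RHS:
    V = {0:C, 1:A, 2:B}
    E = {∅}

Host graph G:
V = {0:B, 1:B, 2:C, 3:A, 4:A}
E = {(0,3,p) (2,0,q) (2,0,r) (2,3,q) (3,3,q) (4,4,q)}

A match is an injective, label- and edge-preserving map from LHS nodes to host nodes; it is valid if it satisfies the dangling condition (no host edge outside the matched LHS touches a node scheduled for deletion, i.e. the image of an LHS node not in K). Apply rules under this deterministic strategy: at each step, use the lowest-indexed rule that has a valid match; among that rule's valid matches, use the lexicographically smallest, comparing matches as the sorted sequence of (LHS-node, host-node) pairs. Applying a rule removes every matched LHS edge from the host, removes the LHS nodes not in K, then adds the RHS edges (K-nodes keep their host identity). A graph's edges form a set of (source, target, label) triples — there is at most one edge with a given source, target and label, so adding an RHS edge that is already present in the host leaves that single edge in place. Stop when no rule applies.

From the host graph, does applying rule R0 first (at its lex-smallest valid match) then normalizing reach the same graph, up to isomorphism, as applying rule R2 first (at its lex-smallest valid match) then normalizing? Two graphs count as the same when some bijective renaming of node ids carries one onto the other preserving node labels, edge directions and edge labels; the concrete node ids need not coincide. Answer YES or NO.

Answer: YES

Rewrite trace:
branch R0-first: apply at {0↦4, 1↦0} → |E|=5, then 2 more step(s) → NF |V|=3 |E|=1 V={0:B, 1:B, 2:C} E=2-q->0
branch R2-first: apply at {0↦2, 1↦3, 2↦0} → |E|=3, then 2 more step(s) → NF |V|=3 |E|=1 V={0:B, 1:B, 2:C} E=2-q->0
graphs isomorphic (equal up to label-preserving node renaming)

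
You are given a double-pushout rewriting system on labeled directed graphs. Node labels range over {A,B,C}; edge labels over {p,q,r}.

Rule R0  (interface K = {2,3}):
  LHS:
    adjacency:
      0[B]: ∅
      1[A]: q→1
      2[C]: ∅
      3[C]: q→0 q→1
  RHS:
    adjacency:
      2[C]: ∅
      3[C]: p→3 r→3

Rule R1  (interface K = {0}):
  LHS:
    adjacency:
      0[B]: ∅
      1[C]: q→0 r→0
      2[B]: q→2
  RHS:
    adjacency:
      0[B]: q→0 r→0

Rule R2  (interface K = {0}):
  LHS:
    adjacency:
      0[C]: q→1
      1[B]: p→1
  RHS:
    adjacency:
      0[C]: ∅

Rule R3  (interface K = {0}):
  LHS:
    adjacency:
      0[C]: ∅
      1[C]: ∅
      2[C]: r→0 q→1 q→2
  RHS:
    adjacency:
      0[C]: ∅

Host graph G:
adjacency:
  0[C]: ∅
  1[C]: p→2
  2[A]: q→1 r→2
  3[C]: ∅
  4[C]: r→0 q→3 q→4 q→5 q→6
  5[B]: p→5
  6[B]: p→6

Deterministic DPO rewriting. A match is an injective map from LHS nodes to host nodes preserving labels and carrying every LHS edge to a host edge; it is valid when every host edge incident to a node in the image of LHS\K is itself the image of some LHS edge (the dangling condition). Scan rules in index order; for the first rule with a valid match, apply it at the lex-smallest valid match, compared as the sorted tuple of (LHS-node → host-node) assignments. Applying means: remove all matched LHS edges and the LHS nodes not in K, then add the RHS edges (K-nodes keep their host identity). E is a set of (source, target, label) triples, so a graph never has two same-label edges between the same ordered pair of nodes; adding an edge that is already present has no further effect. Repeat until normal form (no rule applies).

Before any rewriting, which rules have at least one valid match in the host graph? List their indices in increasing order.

R0: no valid match — LHS pattern not found
R1: no valid match — LHS pattern not found
R2: 2 valid matches — {0↦4, 1↦5}, {0↦4, 1↦6}
R3: no valid match — 1 raw match, all fail dangling condition

Answer: [R2]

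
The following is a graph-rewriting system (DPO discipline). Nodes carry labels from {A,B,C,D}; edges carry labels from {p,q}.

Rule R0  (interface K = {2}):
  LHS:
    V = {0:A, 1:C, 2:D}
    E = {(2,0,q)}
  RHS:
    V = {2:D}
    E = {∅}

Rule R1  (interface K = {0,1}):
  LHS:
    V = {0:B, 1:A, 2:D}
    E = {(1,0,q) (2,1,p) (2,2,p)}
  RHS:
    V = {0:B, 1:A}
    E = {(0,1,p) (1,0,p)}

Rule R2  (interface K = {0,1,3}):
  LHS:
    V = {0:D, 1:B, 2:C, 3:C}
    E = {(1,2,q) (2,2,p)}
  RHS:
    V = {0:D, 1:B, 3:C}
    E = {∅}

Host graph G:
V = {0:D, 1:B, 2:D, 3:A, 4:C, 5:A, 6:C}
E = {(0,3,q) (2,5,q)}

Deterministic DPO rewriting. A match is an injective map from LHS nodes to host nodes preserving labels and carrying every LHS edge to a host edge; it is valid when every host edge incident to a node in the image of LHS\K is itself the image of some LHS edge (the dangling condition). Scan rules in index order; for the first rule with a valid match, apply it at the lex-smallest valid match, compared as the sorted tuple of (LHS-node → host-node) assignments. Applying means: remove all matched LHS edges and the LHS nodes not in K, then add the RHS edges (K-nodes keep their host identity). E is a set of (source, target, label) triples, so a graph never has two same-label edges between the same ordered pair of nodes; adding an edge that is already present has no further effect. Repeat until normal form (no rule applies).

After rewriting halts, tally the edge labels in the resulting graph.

start.  V:7 E:2  edges: 0-q->3 2-q->5
1. fire R0 via {0↦3, 1↦4, 2↦0}  →  V:5 E:1  edges: 2-q->5
2. fire R0 via {0↦5, 1↦6, 2↦2}  →  V:3 E:0  edges: ∅
halt: no rule applies after step 2
NF edges: []

Answer: (no edges)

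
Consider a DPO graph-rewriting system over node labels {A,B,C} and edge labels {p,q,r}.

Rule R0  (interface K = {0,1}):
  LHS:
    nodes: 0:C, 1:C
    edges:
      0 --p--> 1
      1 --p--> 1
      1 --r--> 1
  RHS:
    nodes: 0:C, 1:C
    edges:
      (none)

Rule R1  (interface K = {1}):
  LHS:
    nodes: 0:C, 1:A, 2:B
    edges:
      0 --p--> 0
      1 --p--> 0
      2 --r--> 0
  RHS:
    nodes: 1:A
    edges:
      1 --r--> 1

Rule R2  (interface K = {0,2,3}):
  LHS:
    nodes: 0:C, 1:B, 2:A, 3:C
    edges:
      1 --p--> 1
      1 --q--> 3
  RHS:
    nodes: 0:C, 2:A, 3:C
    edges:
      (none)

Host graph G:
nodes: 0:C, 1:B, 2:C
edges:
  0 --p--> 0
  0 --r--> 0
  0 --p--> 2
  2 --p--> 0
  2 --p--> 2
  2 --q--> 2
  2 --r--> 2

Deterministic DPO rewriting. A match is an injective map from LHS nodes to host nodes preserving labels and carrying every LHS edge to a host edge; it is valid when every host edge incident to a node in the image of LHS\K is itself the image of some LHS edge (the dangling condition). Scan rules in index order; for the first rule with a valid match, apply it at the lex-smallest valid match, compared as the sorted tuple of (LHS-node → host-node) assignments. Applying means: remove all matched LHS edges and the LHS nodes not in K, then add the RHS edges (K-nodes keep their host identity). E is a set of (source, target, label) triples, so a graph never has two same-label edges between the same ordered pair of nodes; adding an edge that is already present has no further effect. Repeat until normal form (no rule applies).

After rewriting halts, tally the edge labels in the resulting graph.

Answer: q:1

Steps:
initial: |V|=3 |E|=7  E = 0-p->0 0-r->0 0-p->2 2-p->0 2-p->2 2-q->2 2-r->2
step 1: apply R0 at {0↦0, 1↦2}  → |V|=3 |E|=4  E = 0-p->0 0-r->0 2-p->0 2-q->2
step 2: apply R0 at {0↦2, 1↦0}  → |V|=3 |E|=1  E = 2-q->2
normal form: no rule applies after step 2
NF edges: [(2, 2, 'q')]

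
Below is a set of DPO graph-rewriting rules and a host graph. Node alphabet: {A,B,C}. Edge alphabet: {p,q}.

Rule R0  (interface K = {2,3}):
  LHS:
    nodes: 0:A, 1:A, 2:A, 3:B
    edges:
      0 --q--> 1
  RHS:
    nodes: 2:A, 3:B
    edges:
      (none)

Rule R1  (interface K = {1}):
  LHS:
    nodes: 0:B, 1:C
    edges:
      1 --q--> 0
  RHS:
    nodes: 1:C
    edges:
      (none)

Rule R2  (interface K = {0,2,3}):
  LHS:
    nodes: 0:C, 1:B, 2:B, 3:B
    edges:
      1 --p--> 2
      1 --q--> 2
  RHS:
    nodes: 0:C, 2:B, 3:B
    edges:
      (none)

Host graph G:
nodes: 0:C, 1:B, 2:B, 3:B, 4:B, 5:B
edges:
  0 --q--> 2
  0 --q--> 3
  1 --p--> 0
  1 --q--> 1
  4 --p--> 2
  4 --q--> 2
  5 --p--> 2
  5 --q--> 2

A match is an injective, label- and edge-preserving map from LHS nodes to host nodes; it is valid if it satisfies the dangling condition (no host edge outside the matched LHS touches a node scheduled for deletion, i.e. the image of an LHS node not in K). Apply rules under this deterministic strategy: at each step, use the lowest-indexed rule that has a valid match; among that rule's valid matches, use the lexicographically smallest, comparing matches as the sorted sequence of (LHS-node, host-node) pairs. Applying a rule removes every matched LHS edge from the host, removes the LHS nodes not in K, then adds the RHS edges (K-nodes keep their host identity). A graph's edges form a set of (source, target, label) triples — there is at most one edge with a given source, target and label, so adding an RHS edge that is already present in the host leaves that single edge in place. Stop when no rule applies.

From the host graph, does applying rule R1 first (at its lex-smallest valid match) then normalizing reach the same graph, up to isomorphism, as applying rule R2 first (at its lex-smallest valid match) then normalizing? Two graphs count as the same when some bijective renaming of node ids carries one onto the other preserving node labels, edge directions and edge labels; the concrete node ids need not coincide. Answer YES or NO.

branch R1-first: apply at {0↦3, 1↦0} → |E|=7, then 3 more step(s) → NF |V|=2 |E|=2 V={0:C, 1:B} E=1-p->0 1-q->1
branch R2-first: apply at {0↦0, 1↦4, 2↦2, 3↦1} → |E|=6, then 3 more step(s) → NF |V|=2 |E|=2 V={0:C, 1:B} E=1-p->0 1-q->1
graphs isomorphic (equal up to label-preserving node renaming)

Answer: YES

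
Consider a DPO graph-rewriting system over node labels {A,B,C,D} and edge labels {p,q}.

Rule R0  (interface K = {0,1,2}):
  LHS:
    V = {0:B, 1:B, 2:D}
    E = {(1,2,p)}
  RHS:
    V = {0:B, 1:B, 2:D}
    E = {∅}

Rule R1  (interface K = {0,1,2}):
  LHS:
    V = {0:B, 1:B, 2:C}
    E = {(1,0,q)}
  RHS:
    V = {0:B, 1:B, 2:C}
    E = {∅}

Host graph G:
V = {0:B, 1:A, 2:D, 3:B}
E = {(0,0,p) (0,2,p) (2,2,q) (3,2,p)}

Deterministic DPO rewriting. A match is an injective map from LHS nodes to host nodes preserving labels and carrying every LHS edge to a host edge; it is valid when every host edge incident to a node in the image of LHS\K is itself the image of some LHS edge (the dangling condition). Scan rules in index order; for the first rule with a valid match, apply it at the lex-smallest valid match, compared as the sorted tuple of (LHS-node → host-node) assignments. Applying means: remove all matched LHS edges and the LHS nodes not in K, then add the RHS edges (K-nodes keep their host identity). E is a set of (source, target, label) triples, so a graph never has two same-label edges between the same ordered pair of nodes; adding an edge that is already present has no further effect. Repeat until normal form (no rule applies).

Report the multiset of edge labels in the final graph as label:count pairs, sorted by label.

Answer: p:1 q:1

Rewrite trace:
[0] host  ⇒  4 nodes, 4 edges  {0-p->0 0-p->2 2-q->2 3-p->2}
[1] R0 @ {0↦0, 1↦3, 2↦2}  ⇒  4 nodes, 3 edges  {0-p->0 0-p->2 2-q->2}
[2] R0 @ {0↦3, 1↦0, 2↦2}  ⇒  4 nodes, 2 edges  {0-p->0 2-q->2}
halt: no rule applies after step 2
NF edges: [(0, 0, 'p'), (2, 2, 'q')]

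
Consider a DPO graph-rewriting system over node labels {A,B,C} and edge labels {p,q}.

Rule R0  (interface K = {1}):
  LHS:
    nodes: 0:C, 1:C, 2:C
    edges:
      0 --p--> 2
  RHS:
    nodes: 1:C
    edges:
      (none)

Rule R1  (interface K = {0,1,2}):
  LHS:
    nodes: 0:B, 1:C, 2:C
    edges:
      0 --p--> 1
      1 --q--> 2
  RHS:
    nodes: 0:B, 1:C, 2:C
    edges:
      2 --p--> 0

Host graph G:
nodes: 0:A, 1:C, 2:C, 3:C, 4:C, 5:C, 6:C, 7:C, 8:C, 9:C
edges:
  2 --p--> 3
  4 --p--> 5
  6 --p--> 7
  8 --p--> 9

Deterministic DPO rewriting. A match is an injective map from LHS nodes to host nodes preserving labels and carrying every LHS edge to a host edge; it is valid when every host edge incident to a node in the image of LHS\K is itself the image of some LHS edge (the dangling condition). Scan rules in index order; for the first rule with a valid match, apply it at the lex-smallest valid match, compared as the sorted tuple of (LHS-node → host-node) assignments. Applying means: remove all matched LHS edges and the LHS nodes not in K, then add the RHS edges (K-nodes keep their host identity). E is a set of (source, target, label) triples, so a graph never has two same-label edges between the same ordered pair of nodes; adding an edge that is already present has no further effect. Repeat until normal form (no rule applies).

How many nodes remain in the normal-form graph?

Answer: 2

Steps:
[0] host  ⇒  10 nodes, 4 edges  {2-p->3 4-p->5 6-p->7 8-p->9}
[1] R0 @ {0↦2, 1↦1, 2↦3}  ⇒  8 nodes, 3 edges  {4-p->5 6-p->7 8-p->9}
[2] R0 @ {0↦4, 1↦1, 2↦5}  ⇒  6 nodes, 2 edges  {6-p->7 8-p->9}
[3] R0 @ {0↦6, 1↦1, 2↦7}  ⇒  4 nodes, 1 edges  {8-p->9}
[4] R0 @ {0↦8, 1↦1, 2↦9}  ⇒  2 nodes, 0 edges  {∅}
halt: no rule applies after step 4
NF nodes: {0:A, 1:C}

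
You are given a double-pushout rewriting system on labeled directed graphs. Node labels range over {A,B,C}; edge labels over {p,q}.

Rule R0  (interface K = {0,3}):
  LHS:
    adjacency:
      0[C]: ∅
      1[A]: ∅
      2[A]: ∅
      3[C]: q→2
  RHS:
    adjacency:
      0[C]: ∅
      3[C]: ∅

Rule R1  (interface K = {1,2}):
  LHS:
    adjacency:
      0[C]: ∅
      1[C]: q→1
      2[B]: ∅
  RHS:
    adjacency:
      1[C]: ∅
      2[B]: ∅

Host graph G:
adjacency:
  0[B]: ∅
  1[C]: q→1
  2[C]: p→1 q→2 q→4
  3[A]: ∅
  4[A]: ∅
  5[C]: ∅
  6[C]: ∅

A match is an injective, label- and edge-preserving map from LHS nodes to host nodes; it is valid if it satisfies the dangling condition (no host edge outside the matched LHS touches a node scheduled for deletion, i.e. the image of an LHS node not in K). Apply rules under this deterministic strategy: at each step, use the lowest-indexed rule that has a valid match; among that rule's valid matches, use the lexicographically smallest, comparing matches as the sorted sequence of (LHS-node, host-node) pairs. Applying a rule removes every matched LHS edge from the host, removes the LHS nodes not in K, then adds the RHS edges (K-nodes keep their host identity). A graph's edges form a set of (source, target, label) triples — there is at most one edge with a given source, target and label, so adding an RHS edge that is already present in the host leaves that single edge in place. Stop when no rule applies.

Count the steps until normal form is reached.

start.  V:7 E:4  edges: 1-q->1 2-p->1 2-q->2 2-q->4
1. fire R0 via {0↦1, 1↦3, 2↦4, 3↦2}  →  V:5 E:3  edges: 1-q->1 2-p->1 2-q->2
2. fire R1 via {0↦5, 1↦1, 2↦0}  →  V:4 E:2  edges: 2-p->1 2-q->2
3. fire R1 via {0↦6, 1↦2, 2↦0}  →  V:3 E:1  edges: 2-p->1
final graph: no rule applies after step 3

Answer: 3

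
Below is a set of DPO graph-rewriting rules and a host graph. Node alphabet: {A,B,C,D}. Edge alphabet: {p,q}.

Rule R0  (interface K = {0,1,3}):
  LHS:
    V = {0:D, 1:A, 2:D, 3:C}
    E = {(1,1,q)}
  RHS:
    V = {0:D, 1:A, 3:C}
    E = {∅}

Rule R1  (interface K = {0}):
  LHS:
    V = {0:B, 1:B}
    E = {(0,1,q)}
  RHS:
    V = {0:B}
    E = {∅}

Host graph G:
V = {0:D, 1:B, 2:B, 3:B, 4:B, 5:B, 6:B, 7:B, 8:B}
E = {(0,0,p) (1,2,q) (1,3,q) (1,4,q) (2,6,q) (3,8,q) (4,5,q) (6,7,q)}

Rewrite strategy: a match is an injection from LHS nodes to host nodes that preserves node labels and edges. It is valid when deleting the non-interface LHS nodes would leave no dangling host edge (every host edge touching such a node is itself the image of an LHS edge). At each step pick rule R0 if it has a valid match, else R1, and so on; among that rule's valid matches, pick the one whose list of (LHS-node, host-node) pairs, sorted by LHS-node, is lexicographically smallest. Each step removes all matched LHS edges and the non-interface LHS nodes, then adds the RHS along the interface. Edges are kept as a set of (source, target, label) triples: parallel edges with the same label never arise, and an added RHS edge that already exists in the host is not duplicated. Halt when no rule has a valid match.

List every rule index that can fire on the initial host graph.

R0: no valid match — LHS pattern not found
R1: 3 valid matches — {0↦3, 1↦8}, {0↦4, 1↦5}, {0↦6, 1↦7}

Answer: [R1]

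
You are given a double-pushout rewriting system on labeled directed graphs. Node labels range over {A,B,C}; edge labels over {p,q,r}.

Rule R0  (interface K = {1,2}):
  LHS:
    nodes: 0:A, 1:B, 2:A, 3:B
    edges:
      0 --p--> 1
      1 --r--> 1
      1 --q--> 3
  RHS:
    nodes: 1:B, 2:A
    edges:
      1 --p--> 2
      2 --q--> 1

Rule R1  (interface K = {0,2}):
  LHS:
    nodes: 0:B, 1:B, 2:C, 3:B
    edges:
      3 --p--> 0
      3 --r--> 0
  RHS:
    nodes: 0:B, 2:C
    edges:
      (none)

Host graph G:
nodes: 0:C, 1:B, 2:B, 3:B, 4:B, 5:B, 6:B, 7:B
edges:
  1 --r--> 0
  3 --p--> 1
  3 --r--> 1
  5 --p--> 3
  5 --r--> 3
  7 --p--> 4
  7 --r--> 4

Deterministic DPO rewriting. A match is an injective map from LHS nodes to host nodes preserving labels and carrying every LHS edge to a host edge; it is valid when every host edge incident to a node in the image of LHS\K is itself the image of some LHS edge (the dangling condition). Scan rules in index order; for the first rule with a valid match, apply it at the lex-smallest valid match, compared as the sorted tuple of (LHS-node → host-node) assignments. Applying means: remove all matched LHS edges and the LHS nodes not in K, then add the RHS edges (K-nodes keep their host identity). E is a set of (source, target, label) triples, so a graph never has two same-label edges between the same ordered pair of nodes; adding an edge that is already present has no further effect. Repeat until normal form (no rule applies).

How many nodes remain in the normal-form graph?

start.  V:8 E:7  edges: 1-r->0 3-p->1 3-r->1 5-p->3 5-r->3 7-p->4 7-r->4
1. fire R1 via {0↦3, 1↦2, 2↦0, 3↦5}  →  V:6 E:5  edges: 1-r->0 3-p->1 3-r->1 7-p->4 7-r->4
2. fire R1 via {0↦1, 1↦6, 2↦0, 3↦3}  →  V:4 E:3  edges: 1-r->0 7-p->4 7-r->4
halt: no rule applies after step 2
NF nodes: {0:C, 1:B, 4:B, 7:B}

Answer: 4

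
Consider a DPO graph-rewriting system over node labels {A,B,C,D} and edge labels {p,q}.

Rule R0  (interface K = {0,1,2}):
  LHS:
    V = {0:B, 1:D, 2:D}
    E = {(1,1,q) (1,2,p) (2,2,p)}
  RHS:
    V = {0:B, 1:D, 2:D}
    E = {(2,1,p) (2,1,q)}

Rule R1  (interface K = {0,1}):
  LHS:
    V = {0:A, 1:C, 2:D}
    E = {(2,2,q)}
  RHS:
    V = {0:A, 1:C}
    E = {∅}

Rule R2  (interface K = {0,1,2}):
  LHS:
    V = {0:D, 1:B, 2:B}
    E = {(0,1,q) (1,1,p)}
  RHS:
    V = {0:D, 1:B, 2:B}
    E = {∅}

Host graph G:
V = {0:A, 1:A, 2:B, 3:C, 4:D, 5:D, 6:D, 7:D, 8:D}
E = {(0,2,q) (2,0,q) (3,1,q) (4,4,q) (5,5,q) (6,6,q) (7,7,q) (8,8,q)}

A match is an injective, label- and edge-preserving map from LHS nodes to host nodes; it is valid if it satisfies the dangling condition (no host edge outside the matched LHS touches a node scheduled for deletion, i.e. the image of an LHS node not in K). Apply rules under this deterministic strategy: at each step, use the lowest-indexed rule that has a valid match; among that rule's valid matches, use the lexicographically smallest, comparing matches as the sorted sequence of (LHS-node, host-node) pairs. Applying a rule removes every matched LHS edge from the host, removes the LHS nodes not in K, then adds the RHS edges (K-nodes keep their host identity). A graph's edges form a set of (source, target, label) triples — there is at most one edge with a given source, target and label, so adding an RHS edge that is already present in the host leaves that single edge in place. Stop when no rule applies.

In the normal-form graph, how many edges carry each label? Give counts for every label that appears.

Answer: q:3

Steps:
[0] host  ⇒  9 nodes, 8 edges  {0-q->2 2-q->0 3-q->1 4-q->4 5-q->5 6-q->6 7-q->7 8-q->8}
[1] R1 @ {0↦0, 1↦3, 2↦4}  ⇒  8 nodes, 7 edges  {0-q->2 2-q->0 3-q->1 5-q->5 6-q->6 7-q->7 8-q->8}
[2] R1 @ {0↦0, 1↦3, 2↦5}  ⇒  7 nodes, 6 edges  {0-q->2 2-q->0 3-q->1 6-q->6 7-q->7 8-q->8}
[3] R1 @ {0↦0, 1↦3, 2↦6}  ⇒  6 nodes, 5 edges  {0-q->2 2-q->0 3-q->1 7-q->7 8-q->8}
[4] R1 @ {0↦0, 1↦3, 2↦7}  ⇒  5 nodes, 4 edges  {0-q->2 2-q->0 3-q->1 8-q->8}
[5] R1 @ {0↦0, 1↦3, 2↦8}  ⇒  4 nodes, 3 edges  {0-q->2 2-q->0 3-q->1}
normal form: no rule applies after step 5
NF edges: [(0, 2, 'q'), (2, 0, 'q'), (3, 1, 'q')]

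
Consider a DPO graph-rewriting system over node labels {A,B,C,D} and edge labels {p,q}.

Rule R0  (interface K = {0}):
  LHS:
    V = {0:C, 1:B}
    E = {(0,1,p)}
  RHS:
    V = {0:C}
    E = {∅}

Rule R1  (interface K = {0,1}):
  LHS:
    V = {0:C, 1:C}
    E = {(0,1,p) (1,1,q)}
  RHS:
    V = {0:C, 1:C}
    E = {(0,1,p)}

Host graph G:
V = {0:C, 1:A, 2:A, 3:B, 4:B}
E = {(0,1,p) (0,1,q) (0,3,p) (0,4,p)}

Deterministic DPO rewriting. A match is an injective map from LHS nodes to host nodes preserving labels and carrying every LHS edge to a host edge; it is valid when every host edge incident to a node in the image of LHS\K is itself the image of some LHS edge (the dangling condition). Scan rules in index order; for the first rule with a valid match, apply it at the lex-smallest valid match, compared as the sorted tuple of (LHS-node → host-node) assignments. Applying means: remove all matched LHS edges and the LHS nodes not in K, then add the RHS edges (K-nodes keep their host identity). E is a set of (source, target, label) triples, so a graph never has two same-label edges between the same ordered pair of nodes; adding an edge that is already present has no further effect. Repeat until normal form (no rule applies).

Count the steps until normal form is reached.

initial: |V|=5 |E|=4  E = 0-p->1 0-q->1 0-p->3 0-p->4
step 1: apply R0 at {0↦0, 1↦3}  → |V|=4 |E|=3  E = 0-p->1 0-q->1 0-p->4
step 2: apply R0 at {0↦0, 1↦4}  → |V|=3 |E|=2  E = 0-p->1 0-q->1
normal form: no rule applies after step 2

Answer: 2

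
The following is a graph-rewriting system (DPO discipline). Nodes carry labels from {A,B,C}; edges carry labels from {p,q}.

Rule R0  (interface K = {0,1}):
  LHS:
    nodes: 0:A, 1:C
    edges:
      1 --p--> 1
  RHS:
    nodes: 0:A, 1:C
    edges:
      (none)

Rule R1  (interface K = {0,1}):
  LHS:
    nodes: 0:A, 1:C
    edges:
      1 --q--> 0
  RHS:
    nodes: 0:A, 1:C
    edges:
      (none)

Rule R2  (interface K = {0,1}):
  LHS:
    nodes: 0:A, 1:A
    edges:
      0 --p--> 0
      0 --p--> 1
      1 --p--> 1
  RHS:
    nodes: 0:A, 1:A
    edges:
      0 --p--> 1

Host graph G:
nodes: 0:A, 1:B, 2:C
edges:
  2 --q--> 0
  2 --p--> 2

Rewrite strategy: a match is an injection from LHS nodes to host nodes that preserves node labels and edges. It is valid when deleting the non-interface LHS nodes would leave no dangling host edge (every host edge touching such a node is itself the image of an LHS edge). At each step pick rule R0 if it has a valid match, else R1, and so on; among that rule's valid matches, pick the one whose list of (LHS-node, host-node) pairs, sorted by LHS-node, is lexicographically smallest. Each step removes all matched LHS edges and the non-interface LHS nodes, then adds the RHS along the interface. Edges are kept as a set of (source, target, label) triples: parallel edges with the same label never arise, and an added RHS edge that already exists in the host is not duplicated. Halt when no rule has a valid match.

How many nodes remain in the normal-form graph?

start.  V:3 E:2  edges: 2-q->0 2-p->2
1. fire R0 via {0↦0, 1↦2}  →  V:3 E:1  edges: 2-q->0
2. fire R1 via {0↦0, 1↦2}  →  V:3 E:0  edges: ∅
final graph: no rule applies after step 2
NF nodes: {0:A, 1:B, 2:C}

Answer: 3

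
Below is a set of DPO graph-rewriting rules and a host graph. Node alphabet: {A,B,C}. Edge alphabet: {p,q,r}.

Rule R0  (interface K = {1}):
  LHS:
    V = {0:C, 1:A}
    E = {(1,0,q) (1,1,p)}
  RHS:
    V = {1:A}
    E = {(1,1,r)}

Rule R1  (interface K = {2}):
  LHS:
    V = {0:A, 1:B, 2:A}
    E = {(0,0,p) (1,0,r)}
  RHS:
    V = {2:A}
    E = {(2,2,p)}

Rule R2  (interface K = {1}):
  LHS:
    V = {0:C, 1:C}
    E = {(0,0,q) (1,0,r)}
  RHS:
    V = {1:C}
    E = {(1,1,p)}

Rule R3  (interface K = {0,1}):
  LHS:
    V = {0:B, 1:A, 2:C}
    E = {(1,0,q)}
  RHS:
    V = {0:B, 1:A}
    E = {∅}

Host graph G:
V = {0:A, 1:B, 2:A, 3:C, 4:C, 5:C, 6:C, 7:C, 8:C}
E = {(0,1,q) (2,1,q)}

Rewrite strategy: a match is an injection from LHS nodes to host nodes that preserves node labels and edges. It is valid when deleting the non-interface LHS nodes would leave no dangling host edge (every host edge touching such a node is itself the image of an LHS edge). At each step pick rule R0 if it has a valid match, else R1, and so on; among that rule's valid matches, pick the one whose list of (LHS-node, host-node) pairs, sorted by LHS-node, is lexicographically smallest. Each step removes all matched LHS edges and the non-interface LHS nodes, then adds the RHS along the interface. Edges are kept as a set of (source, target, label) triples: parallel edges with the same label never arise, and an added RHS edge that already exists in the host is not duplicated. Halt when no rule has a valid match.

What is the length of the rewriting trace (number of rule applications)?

Answer: 2

Rewrite trace:
start.  V:9 E:2  edges: 0-q->1 2-q->1
1. fire R3 via {0↦1, 1↦0, 2↦3}  →  V:8 E:1  edges: 2-q->1
2. fire R3 via {0↦1, 1↦2, 2↦4}  →  V:7 E:0  edges: ∅
final graph: no rule applies after step 2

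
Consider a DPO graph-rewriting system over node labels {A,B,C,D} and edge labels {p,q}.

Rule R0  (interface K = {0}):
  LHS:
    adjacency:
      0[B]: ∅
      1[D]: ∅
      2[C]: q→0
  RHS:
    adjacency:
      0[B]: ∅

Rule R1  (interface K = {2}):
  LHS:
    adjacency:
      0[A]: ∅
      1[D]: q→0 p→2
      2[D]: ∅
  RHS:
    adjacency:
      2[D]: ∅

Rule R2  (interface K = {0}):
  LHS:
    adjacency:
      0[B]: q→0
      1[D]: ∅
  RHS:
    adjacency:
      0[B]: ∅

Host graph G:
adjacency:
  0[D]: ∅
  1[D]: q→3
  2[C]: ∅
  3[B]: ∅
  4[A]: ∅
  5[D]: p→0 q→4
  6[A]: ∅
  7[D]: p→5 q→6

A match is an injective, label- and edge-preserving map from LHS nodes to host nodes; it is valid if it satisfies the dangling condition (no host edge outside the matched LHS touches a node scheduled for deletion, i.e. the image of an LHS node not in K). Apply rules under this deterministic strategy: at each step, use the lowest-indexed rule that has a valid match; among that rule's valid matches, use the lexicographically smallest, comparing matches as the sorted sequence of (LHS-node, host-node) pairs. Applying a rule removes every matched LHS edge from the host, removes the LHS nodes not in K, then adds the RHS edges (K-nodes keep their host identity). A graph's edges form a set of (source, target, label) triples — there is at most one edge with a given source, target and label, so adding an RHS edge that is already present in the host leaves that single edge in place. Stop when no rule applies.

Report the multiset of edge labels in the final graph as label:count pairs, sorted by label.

[0] host  ⇒  8 nodes, 5 edges  {1-q->3 5-p->0 5-q->4 7-p->5 7-q->6}
[1] R1 @ {0↦6, 1↦7, 2↦5}  ⇒  6 nodes, 3 edges  {1-q->3 5-p->0 5-q->4}
[2] R1 @ {0↦4, 1↦5, 2↦0}  ⇒  4 nodes, 1 edges  {1-q->3}
final graph: no rule applies after step 2
NF edges: [(1, 3, 'q')]

Answer: q:1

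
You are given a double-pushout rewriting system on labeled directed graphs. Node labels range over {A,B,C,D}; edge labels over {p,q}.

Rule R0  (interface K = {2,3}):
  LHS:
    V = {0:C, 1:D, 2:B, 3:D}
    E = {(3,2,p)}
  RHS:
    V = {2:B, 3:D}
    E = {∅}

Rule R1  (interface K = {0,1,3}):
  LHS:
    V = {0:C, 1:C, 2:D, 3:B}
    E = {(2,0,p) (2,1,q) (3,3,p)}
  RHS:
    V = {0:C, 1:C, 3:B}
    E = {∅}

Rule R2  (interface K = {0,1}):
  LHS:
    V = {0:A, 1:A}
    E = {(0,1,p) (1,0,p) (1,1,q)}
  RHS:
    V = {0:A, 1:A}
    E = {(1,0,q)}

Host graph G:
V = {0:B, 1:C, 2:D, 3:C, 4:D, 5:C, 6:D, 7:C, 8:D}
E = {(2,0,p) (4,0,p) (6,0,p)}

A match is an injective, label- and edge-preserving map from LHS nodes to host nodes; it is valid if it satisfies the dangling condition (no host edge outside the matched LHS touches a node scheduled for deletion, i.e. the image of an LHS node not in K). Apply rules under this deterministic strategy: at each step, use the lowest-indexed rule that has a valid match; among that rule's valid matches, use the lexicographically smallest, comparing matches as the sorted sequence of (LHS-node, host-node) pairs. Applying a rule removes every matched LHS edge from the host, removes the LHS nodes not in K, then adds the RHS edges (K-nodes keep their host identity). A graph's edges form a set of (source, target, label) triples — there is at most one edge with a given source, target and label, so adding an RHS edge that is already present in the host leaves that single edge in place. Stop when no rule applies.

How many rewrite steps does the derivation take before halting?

Answer: 3

Derivation:
start.  V:9 E:3  edges: 2-p->0 4-p->0 6-p->0
1. fire R0 via {0↦1, 1↦8, 2↦0, 3↦2}  →  V:7 E:2  edges: 4-p->0 6-p->0
2. fire R0 via {0↦3, 1↦2, 2↦0, 3↦4}  →  V:5 E:1  edges: 6-p->0
3. fire R0 via {0↦5, 1↦4, 2↦0, 3↦6}  →  V:3 E:0  edges: ∅
final graph: no rule applies after step 3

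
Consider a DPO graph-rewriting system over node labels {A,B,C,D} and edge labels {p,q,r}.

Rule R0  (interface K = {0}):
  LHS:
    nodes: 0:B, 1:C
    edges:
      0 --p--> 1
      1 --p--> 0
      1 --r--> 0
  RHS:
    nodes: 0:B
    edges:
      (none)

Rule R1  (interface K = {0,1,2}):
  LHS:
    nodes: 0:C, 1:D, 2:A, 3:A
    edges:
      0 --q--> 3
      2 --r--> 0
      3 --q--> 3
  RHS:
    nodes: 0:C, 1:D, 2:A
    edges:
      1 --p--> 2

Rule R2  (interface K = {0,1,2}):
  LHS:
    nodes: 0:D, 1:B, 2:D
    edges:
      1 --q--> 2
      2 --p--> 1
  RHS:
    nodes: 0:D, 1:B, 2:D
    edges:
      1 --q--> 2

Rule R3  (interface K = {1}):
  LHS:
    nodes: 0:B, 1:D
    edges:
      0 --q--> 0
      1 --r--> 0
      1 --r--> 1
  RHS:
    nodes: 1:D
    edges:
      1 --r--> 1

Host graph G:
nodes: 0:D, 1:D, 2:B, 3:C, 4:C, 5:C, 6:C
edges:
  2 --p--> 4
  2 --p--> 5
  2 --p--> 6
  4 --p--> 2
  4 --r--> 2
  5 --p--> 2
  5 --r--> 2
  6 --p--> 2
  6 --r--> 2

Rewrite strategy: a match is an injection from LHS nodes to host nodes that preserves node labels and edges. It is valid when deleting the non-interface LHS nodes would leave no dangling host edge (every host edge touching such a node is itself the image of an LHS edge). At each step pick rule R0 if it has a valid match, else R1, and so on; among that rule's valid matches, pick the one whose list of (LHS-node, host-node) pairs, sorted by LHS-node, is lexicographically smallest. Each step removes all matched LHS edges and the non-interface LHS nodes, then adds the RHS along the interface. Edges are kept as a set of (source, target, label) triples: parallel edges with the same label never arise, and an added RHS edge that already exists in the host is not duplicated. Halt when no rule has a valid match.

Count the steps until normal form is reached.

Answer: 3

Derivation:
initial: |V|=7 |E|=9  E = 2-p->4 2-p->5 2-p->6 4-p->2 4-r->2 5-p->2 5-r->2 6-p->2 6-r->2
step 1: apply R0 at {0↦2, 1↦4}  → |V|=6 |E|=6  E = 2-p->5 2-p->6 5-p->2 5-r->2 6-p->2 6-r->2
step 2: apply R0 at {0↦2, 1↦5}  → |V|=5 |E|=3  E = 2-p->6 6-p->2 6-r->2
step 3: apply R0 at {0↦2, 1↦6}  → |V|=4 |E|=0  E = ∅
normal form: no rule applies after step 3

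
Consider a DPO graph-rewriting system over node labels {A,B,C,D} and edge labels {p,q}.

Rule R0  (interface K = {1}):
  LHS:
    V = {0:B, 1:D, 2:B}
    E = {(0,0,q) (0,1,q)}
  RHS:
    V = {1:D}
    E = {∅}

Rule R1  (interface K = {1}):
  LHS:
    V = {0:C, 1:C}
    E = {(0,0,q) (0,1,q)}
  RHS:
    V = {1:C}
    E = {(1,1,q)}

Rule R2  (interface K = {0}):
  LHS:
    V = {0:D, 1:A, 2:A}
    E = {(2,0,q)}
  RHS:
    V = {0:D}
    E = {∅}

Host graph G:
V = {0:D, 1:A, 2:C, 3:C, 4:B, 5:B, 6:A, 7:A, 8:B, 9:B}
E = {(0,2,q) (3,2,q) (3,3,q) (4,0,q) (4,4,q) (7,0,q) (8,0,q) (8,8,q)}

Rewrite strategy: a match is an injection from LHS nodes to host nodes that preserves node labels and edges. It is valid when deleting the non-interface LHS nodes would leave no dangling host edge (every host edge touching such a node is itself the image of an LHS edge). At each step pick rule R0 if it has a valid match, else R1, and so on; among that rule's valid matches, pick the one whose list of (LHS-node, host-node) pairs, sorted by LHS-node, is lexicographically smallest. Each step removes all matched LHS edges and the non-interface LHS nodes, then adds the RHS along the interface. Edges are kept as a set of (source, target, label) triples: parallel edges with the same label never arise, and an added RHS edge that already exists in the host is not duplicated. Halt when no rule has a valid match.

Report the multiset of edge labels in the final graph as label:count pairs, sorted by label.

initial: |V|=10 |E|=8  E = 0-q->2 3-q->2 3-q->3 4-q->0 4-q->4 7-q->0 8-q->0 8-q->8
step 1: apply R0 at {0↦4, 1↦0, 2↦5}  → |V|=8 |E|=6  E = 0-q->2 3-q->2 3-q->3 7-q->0 8-q->0 8-q->8
step 2: apply R0 at {0↦8, 1↦0, 2↦9}  → |V|=6 |E|=4  E = 0-q->2 3-q->2 3-q->3 7-q->0
step 3: apply R1 at {0↦3, 1↦2}  → |V|=5 |E|=3  E = 0-q->2 2-q->2 7-q->0
step 4: apply R2 at {0↦0, 1↦1, 2↦7}  → |V|=3 |E|=2  E = 0-q->2 2-q->2
halt: no rule applies after step 4
NF edges: [(0, 2, 'q'), (2, 2, 'q')]

Answer: q:2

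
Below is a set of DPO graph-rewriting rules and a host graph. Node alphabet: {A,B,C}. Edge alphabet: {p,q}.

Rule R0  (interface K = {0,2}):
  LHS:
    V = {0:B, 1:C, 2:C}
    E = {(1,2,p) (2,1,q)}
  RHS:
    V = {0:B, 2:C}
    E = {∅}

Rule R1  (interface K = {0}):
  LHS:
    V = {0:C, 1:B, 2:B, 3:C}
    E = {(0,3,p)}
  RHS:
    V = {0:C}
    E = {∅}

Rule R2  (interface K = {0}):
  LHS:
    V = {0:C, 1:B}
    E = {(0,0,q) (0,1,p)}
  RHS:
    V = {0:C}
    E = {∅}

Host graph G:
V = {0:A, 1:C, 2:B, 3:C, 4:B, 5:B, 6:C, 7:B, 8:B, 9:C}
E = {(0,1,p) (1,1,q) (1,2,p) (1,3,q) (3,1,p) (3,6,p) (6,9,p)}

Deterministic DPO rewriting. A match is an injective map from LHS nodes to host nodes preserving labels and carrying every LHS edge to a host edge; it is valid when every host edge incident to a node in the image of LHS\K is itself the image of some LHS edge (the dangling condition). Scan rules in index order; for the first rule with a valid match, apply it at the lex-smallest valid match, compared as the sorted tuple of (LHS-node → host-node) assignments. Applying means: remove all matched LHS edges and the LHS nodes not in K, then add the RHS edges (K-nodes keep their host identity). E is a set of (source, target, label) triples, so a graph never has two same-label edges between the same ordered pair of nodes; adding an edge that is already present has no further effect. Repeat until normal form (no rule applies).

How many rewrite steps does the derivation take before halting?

initial: |V|=10 |E|=7  E = 0-p->1 1-q->1 1-p->2 1-q->3 3-p->1 3-p->6 6-p->9
step 1: apply R1 at {0↦6, 1↦4, 2↦5, 3↦9}  → |V|=7 |E|=6  E = 0-p->1 1-q->1 1-p->2 1-q->3 3-p->1 3-p->6
step 2: apply R1 at {0↦3, 1↦7, 2↦8, 3↦6}  → |V|=4 |E|=5  E = 0-p->1 1-q->1 1-p->2 1-q->3 3-p->1
step 3: apply R0 at {0↦2, 1↦3, 2↦1}  → |V|=3 |E|=3  E = 0-p->1 1-q->1 1-p->2
step 4: apply R2 at {0↦1, 1↦2}  → |V|=2 |E|=1  E = 0-p->1
normal form: no rule applies after step 4

Answer: 4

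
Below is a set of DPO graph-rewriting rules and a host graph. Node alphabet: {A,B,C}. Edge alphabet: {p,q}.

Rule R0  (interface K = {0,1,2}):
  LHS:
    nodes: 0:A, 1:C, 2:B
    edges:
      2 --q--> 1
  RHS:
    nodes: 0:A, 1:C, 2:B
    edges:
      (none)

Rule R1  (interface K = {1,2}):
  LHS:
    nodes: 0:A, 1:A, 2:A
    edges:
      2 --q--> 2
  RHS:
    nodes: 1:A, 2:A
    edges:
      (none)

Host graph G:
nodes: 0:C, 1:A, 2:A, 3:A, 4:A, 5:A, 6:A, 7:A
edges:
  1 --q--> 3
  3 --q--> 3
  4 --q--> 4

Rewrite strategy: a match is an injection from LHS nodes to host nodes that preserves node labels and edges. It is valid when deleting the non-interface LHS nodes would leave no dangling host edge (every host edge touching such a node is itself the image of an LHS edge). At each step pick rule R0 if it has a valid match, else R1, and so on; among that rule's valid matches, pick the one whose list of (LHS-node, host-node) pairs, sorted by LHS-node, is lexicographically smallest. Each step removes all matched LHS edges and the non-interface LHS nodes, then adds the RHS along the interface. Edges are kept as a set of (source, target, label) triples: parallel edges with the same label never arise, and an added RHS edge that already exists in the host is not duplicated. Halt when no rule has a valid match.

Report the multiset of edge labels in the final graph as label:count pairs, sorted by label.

[0] host  ⇒  8 nodes, 3 edges  {1-q->3 3-q->3 4-q->4}
[1] R1 @ {0↦2, 1↦1, 2↦3}  ⇒  7 nodes, 2 edges  {1-q->3 4-q->4}
[2] R1 @ {0↦5, 1↦1, 2↦4}  ⇒  6 nodes, 1 edges  {1-q->3}
final graph: no rule applies after step 2
NF edges: [(1, 3, 'q')]

Answer: q:1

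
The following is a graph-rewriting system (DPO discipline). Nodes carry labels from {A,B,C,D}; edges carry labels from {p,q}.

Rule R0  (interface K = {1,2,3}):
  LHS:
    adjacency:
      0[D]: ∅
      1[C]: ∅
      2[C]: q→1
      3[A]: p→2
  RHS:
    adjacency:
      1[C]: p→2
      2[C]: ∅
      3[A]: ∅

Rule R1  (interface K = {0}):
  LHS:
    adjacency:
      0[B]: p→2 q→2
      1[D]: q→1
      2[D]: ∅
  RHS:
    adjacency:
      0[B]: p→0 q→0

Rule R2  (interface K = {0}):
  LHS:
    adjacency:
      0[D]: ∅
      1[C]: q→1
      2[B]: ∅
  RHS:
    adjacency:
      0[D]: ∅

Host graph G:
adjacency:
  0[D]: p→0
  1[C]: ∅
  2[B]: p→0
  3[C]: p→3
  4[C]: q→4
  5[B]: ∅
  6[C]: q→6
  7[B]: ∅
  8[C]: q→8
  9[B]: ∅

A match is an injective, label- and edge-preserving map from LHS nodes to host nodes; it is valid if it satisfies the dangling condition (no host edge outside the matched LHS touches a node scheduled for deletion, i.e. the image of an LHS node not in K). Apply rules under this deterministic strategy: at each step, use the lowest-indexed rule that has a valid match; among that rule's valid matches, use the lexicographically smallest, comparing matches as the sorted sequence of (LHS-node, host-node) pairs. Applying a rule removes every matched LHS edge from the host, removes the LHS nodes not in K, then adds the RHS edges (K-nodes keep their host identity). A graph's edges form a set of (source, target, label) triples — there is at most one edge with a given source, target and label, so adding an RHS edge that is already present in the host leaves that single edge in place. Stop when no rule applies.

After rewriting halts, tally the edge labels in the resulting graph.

Answer: p:3

Derivation:
start.  V:10 E:6  edges: 0-p->0 2-p->0 3-p->3 4-q->4 6-q->6 8-q->8
1. fire R2 via {0↦0, 1↦4, 2↦5}  →  V:8 E:5  edges: 0-p->0 2-p->0 3-p->3 6-q->6 8-q->8
2. fire R2 via {0↦0, 1↦6, 2↦7}  →  V:6 E:4  edges: 0-p->0 2-p->0 3-p->3 8-q->8
3. fire R2 via {0↦0, 1↦8, 2↦9}  →  V:4 E:3  edges: 0-p->0 2-p->0 3-p->3
final graph: no rule applies after step 3
NF edges: [(0, 0, 'p'), (2, 0, 'p'), (3, 3, 'p')]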